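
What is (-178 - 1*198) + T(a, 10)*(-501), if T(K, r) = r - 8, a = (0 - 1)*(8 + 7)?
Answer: -1378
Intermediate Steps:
a = -15 (a = -1*15 = -15)
T(K, r) = -8 + r
(-178 - 1*198) + T(a, 10)*(-501) = (-178 - 1*198) + (-8 + 10)*(-501) = (-178 - 198) + 2*(-501) = -376 - 1002 = -1378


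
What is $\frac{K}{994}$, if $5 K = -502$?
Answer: $- \frac{251}{2485} \approx -0.10101$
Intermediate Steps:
$K = - \frac{502}{5}$ ($K = \frac{1}{5} \left(-502\right) = - \frac{502}{5} \approx -100.4$)
$\frac{K}{994} = - \frac{502}{5 \cdot 994} = \left(- \frac{502}{5}\right) \frac{1}{994} = - \frac{251}{2485}$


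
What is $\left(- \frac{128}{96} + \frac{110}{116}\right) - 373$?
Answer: $- \frac{64969}{174} \approx -373.39$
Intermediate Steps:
$\left(- \frac{128}{96} + \frac{110}{116}\right) - 373 = \left(\left(-128\right) \frac{1}{96} + 110 \cdot \frac{1}{116}\right) - 373 = \left(- \frac{4}{3} + \frac{55}{58}\right) - 373 = - \frac{67}{174} - 373 = - \frac{64969}{174}$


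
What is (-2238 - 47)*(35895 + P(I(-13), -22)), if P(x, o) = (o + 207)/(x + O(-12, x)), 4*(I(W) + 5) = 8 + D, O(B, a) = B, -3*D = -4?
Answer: -3607615125/44 ≈ -8.1991e+7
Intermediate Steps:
D = 4/3 (D = -⅓*(-4) = 4/3 ≈ 1.3333)
I(W) = -8/3 (I(W) = -5 + (8 + 4/3)/4 = -5 + (¼)*(28/3) = -5 + 7/3 = -8/3)
P(x, o) = (207 + o)/(-12 + x) (P(x, o) = (o + 207)/(x - 12) = (207 + o)/(-12 + x))
(-2238 - 47)*(35895 + P(I(-13), -22)) = (-2238 - 47)*(35895 + (207 - 22)/(-12 - 8/3)) = -2285*(35895 + 185/(-44/3)) = -2285*(35895 - 3/44*185) = -2285*(35895 - 555/44) = -2285*1578825/44 = -3607615125/44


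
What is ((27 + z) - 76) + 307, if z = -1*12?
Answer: 246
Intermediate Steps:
z = -12
((27 + z) - 76) + 307 = ((27 - 12) - 76) + 307 = (15 - 76) + 307 = -61 + 307 = 246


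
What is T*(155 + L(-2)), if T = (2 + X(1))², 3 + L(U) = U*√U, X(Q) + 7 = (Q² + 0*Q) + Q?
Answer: 1368 - 18*I*√2 ≈ 1368.0 - 25.456*I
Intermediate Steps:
X(Q) = -7 + Q + Q² (X(Q) = -7 + ((Q² + 0*Q) + Q) = -7 + ((Q² + 0) + Q) = -7 + (Q² + Q) = -7 + (Q + Q²) = -7 + Q + Q²)
L(U) = -3 + U^(3/2) (L(U) = -3 + U*√U = -3 + U^(3/2))
T = 9 (T = (2 + (-7 + 1 + 1²))² = (2 + (-7 + 1 + 1))² = (2 - 5)² = (-3)² = 9)
T*(155 + L(-2)) = 9*(155 + (-3 + (-2)^(3/2))) = 9*(155 + (-3 - 2*I*√2)) = 9*(152 - 2*I*√2) = 1368 - 18*I*√2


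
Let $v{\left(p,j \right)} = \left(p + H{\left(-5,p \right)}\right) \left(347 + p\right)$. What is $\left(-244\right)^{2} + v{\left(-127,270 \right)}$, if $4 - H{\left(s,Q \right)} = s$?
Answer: $33576$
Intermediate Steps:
$H{\left(s,Q \right)} = 4 - s$
$v{\left(p,j \right)} = \left(9 + p\right) \left(347 + p\right)$ ($v{\left(p,j \right)} = \left(p + \left(4 - -5\right)\right) \left(347 + p\right) = \left(p + \left(4 + 5\right)\right) \left(347 + p\right) = \left(p + 9\right) \left(347 + p\right) = \left(9 + p\right) \left(347 + p\right)$)
$\left(-244\right)^{2} + v{\left(-127,270 \right)} = \left(-244\right)^{2} + \left(3123 + \left(-127\right)^{2} + 356 \left(-127\right)\right) = 59536 + \left(3123 + 16129 - 45212\right) = 59536 - 25960 = 33576$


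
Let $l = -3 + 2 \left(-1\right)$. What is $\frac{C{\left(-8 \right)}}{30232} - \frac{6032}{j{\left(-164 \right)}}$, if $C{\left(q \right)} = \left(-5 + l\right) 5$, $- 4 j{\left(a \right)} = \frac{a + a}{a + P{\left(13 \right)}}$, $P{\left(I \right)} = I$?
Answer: $\frac{6884067231}{619756} \approx 11108.0$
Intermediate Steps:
$l = -5$ ($l = -3 - 2 = -5$)
$j{\left(a \right)} = - \frac{a}{2 \left(13 + a\right)}$ ($j{\left(a \right)} = - \frac{\left(a + a\right) \frac{1}{a + 13}}{4} = - \frac{2 a \frac{1}{13 + a}}{4} = - \frac{a}{2 \left(13 + a\right)}$)
$C{\left(q \right)} = -50$ ($C{\left(q \right)} = \left(-5 - 5\right) 5 = \left(-10\right) 5 = -50$)
$\frac{C{\left(-8 \right)}}{30232} - \frac{6032}{j{\left(-164 \right)}} = - \frac{50}{30232} - \frac{6032}{\left(-1\right) \left(-164\right) \frac{1}{26 + 2 \left(-164\right)}} = \left(-50\right) \frac{1}{30232} - \frac{6032}{\left(-1\right) \left(-164\right) \frac{1}{26 - 328}} = - \frac{25}{15116} - \frac{6032}{\left(-1\right) \left(-164\right) \frac{1}{-302}} = - \frac{25}{15116} - \frac{6032}{\left(-1\right) \left(-164\right) \left(- \frac{1}{302}\right)} = - \frac{25}{15116} - \frac{6032}{- \frac{82}{151}} = - \frac{25}{15116} - - \frac{455416}{41} = - \frac{25}{15116} + \frac{455416}{41} = \frac{6884067231}{619756}$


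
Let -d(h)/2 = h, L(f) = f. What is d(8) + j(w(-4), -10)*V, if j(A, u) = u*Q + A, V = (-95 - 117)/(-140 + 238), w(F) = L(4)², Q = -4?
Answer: -960/7 ≈ -137.14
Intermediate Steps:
d(h) = -2*h
w(F) = 16 (w(F) = 4² = 16)
V = -106/49 (V = -212/98 = -212*1/98 = -106/49 ≈ -2.1633)
j(A, u) = A - 4*u (j(A, u) = u*(-4) + A = -4*u + A = A - 4*u)
d(8) + j(w(-4), -10)*V = -2*8 + (16 - 4*(-10))*(-106/49) = -16 + (16 + 40)*(-106/49) = -16 + 56*(-106/49) = -16 - 848/7 = -960/7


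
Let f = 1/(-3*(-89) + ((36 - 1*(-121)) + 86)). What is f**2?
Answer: 1/260100 ≈ 3.8447e-6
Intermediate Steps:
f = 1/510 (f = 1/(267 + ((36 + 121) + 86)) = 1/(267 + (157 + 86)) = 1/(267 + 243) = 1/510 ≈ 0.0019608)
f**2 = (1/510)**2 = 1/260100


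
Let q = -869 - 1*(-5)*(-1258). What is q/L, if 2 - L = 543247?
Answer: 7159/543245 ≈ 0.013178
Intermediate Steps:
L = -543245 (L = 2 - 1*543247 = 2 - 543247 = -543245)
q = -7159 (q = -869 + 5*(-1258) = -869 - 6290 = -7159)
q/L = -7159/(-543245) = -7159*(-1/543245) = 7159/543245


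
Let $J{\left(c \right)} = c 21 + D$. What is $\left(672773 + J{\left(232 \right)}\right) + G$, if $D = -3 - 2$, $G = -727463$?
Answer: $-49823$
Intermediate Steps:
$D = -5$
$J{\left(c \right)} = -5 + 21 c$ ($J{\left(c \right)} = c 21 - 5 = 21 c - 5 = -5 + 21 c$)
$\left(672773 + J{\left(232 \right)}\right) + G = \left(672773 + \left(-5 + 21 \cdot 232\right)\right) - 727463 = \left(672773 + \left(-5 + 4872\right)\right) - 727463 = \left(672773 + 4867\right) - 727463 = 677640 - 727463 = -49823$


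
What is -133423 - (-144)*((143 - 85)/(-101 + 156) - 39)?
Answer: -7638793/55 ≈ -1.3889e+5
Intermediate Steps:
-133423 - (-144)*((143 - 85)/(-101 + 156) - 39) = -133423 - (-144)*(58/55 - 39) = -133423 - (-144)*(-2087)/55 = -133423 - 1*300528/55 = -133423 - 300528/55 = -7638793/55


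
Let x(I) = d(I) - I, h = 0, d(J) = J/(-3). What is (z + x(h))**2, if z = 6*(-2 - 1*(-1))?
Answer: 36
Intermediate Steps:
d(J) = -J/3 (d(J) = J*(-1/3) = -J/3)
x(I) = -4*I/3 (x(I) = -I/3 - I = -4*I/3)
z = -6 (z = 6*(-2 + 1) = 6*(-1) = -6)
(z + x(h))**2 = (-6 - 4/3*0)**2 = (-6 + 0)**2 = (-6)**2 = 36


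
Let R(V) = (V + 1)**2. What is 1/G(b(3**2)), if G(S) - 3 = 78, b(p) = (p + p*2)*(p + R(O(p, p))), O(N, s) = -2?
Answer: 1/81 ≈ 0.012346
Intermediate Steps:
R(V) = (1 + V)**2
b(p) = 3*p*(1 + p) (b(p) = (p + p*2)*(p + (1 - 2)**2) = (p + 2*p)*(p + (-1)**2) = (3*p)*(p + 1) = (3*p)*(1 + p) = 3*p*(1 + p))
G(S) = 81 (G(S) = 3 + 78 = 81)
1/G(b(3**2)) = 1/81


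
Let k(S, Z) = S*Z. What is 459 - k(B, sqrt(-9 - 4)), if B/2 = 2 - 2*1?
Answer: 459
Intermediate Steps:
B = 0 (B = 2*(2 - 2*1) = 2*(2 - 2) = 2*0 = 0)
459 - k(B, sqrt(-9 - 4)) = 459 - 0*sqrt(-9 - 4) = 459 - 0*sqrt(-13) = 459 - 0*I*sqrt(13) = 459 - 1*0 = 459 + 0 = 459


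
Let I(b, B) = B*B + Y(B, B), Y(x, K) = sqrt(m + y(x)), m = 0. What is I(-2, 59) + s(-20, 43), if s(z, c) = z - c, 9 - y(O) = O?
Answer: 3418 + 5*I*sqrt(2) ≈ 3418.0 + 7.0711*I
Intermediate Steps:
y(O) = 9 - O
Y(x, K) = sqrt(9 - x) (Y(x, K) = sqrt(0 + (9 - x)) = sqrt(9 - x))
I(b, B) = B**2 + sqrt(9 - B) (I(b, B) = B*B + sqrt(9 - B) = B**2 + sqrt(9 - B))
I(-2, 59) + s(-20, 43) = (59**2 + sqrt(9 - 1*59)) + (-20 - 1*43) = (3481 + sqrt(9 - 59)) + (-20 - 43) = (3481 + sqrt(-50)) - 63 = (3481 + 5*I*sqrt(2)) - 63 = 3418 + 5*I*sqrt(2)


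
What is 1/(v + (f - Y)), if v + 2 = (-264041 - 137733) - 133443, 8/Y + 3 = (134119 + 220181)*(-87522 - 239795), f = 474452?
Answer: -115968413103/7047052559029993 ≈ -1.6456e-5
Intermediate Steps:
Y = -8/115968413103 (Y = 8/(-3 + (134119 + 220181)*(-87522 - 239795)) = 8/(-3 + 354300*(-327317)) = 8/(-3 - 115968413100) = 8/(-115968413103) = 8*(-1/115968413103) = -8/115968413103 ≈ -6.8984e-11)
v = -535219 (v = -2 + ((-264041 - 137733) - 133443) = -2 + (-401774 - 133443) = -2 - 535217 = -535219)
1/(v + (f - Y)) = 1/(-535219 + (474452 - 1*(-8/115968413103))) = 1/(-535219 + (474452 + 8/115968413103)) = 1/(-535219 + 55021445533544564/115968413103) = 1/(-7047052559029993/115968413103) = -115968413103/7047052559029993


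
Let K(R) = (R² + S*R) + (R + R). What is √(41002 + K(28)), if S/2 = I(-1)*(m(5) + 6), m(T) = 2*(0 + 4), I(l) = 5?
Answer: √45762 ≈ 213.92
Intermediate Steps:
m(T) = 8 (m(T) = 2*4 = 8)
S = 140 (S = 2*(5*(8 + 6)) = 2*(5*14) = 2*70 = 140)
K(R) = R² + 142*R (K(R) = (R² + 140*R) + (R + R) = (R² + 140*R) + 2*R = R² + 142*R)
√(41002 + K(28)) = √(41002 + 28*(142 + 28)) = √(41002 + 28*170) = √(41002 + 4760) = √45762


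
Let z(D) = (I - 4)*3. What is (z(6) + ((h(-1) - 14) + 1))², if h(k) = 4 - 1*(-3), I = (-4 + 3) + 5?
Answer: 36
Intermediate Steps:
I = 4 (I = -1 + 5 = 4)
h(k) = 7 (h(k) = 4 + 3 = 7)
z(D) = 0 (z(D) = (4 - 4)*3 = 0*3 = 0)
(z(6) + ((h(-1) - 14) + 1))² = (0 + ((7 - 14) + 1))² = (0 + (-7 + 1))² = (0 - 6)² = (-6)² = 36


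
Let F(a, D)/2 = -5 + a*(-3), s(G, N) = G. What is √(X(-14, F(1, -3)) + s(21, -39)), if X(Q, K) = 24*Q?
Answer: 3*I*√35 ≈ 17.748*I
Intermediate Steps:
F(a, D) = -10 - 6*a (F(a, D) = 2*(-5 + a*(-3)) = 2*(-5 - 3*a) = -10 - 6*a)
√(X(-14, F(1, -3)) + s(21, -39)) = √(24*(-14) + 21) = √(-336 + 21) = √(-315) = 3*I*√35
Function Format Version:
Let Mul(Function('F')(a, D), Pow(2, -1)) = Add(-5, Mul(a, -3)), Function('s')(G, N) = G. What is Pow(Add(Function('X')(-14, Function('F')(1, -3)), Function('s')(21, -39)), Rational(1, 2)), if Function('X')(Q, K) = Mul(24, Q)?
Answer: Mul(3, I, Pow(35, Rational(1, 2))) ≈ Mul(17.748, I)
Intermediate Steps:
Function('F')(a, D) = Add(-10, Mul(-6, a)) (Function('F')(a, D) = Mul(2, Add(-5, Mul(a, -3))) = Mul(2, Add(-5, Mul(-3, a))) = Add(-10, Mul(-6, a)))
Pow(Add(Function('X')(-14, Function('F')(1, -3)), Function('s')(21, -39)), Rational(1, 2)) = Pow(Add(Mul(24, -14), 21), Rational(1, 2)) = Pow(Add(-336, 21), Rational(1, 2)) = Pow(-315, Rational(1, 2)) = Mul(3, I, Pow(35, Rational(1, 2)))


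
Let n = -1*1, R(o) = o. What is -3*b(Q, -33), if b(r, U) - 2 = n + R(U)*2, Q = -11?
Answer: 195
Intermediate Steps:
n = -1
b(r, U) = 1 + 2*U (b(r, U) = 2 + (-1 + U*2) = 2 + (-1 + 2*U) = 1 + 2*U)
-3*b(Q, -33) = -3*(1 + 2*(-33)) = -3*(1 - 66) = -3*(-65) = 195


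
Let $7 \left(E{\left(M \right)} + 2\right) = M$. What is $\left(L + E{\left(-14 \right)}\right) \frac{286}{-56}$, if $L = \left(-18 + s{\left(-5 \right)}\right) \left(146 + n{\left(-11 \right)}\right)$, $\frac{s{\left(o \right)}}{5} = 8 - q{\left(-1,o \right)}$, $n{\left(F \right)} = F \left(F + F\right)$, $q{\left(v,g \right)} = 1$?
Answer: $- \frac{235664}{7} \approx -33666.0$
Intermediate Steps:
$E{\left(M \right)} = -2 + \frac{M}{7}$
$n{\left(F \right)} = 2 F^{2}$ ($n{\left(F \right)} = F 2 F = 2 F^{2}$)
$s{\left(o \right)} = 35$ ($s{\left(o \right)} = 5 \left(8 - 1\right) = 5 \cdot 7 = 35$)
$L = 6596$ ($L = \left(-18 + 35\right) \left(146 + 2 \left(-11\right)^{2}\right) = 17 \left(146 + 2 \cdot 121\right) = 17 \left(146 + 242\right) = 17 \cdot 388 = 6596$)
$\left(L + E{\left(-14 \right)}\right) \frac{286}{-56} = \left(6596 + \left(-2 + \frac{1}{7} \left(-14\right)\right)\right) \frac{286}{-56} = \left(6596 - 4\right) 286 \left(- \frac{1}{56}\right) = \left(6596 - 4\right) \left(- \frac{143}{28}\right) = 6592 \left(- \frac{143}{28}\right) = - \frac{235664}{7}$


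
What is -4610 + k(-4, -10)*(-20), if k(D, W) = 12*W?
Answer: -2210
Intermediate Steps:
-4610 + k(-4, -10)*(-20) = -4610 + (12*(-10))*(-20) = -4610 - 120*(-20) = -4610 + 2400 = -2210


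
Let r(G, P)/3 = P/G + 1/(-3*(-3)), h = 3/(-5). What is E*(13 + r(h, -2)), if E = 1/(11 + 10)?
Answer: 10/9 ≈ 1.1111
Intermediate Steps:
h = -3/5 (h = 3*(-1/5) = -3/5 ≈ -0.60000)
E = 1/21 ≈ 0.047619
r(G, P) = 1/3 + 3*P/G (r(G, P) = 3*(P/G + 1/(-3*(-3))) = 3*(P/G + 1/9) = 3*(1/9 + P/G) = 1/3 + 3*P/G)
E*(13 + r(h, -2)) = (13 + (-3/5 + 9*(-2))/(3*(-3/5)))/21 = (13 + (1/3)*(-5/3)*(-3/5 - 18))/21 = (13 + (1/3)*(-5/3)*(-93/5))/21 = (13 + 31/3)/21 = (1/21)*(70/3) = 10/9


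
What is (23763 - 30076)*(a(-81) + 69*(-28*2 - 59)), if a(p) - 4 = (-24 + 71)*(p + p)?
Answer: 98135585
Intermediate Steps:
a(p) = 4 + 94*p (a(p) = 4 + (-24 + 71)*(p + p) = 4 + 47*(2*p) = 4 + 94*p)
(23763 - 30076)*(a(-81) + 69*(-28*2 - 59)) = (23763 - 30076)*((4 + 94*(-81)) + 69*(-28*2 - 59)) = -6313*((4 - 7614) + 69*(-56 - 59)) = -6313*(-7610 + 69*(-115)) = -6313*(-7610 - 7935) = -6313*(-15545) = 98135585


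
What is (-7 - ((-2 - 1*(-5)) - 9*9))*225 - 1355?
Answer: 14620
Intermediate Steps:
(-7 - ((-2 - 1*(-5)) - 9*9))*225 - 1355 = (-7 - ((-2 + 5) - 81))*225 - 1355 = (-7 - (3 - 81))*225 - 1355 = (-7 - 1*(-78))*225 - 1355 = (-7 + 78)*225 - 1355 = 71*225 - 1355 = 15975 - 1355 = 14620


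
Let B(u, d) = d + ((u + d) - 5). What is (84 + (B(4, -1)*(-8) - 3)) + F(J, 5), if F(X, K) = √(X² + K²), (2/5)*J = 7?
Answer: 105 + 5*√53/2 ≈ 123.20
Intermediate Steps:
J = 35/2 (J = (5/2)*7 = 35/2 ≈ 17.500)
B(u, d) = -5 + u + 2*d (B(u, d) = d + ((d + u) - 5) = d + (-5 + d + u) = -5 + u + 2*d)
F(X, K) = √(K² + X²)
(84 + (B(4, -1)*(-8) - 3)) + F(J, 5) = (84 + ((-5 + 4 + 2*(-1))*(-8) - 3)) + √(5² + (35/2)²) = (84 + ((-5 + 4 - 2)*(-8) - 3)) + √(25 + 1225/4) = (84 + (-3*(-8) - 3)) + √(1325/4) = (84 + (24 - 3)) + 5*√53/2 = (84 + 21) + 5*√53/2 = 105 + 5*√53/2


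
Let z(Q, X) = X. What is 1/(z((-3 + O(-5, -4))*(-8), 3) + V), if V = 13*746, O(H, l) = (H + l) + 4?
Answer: 1/9701 ≈ 0.00010308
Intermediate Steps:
O(H, l) = 4 + H + l
V = 9698
1/(z((-3 + O(-5, -4))*(-8), 3) + V) = 1/(3 + 9698) = 1/9701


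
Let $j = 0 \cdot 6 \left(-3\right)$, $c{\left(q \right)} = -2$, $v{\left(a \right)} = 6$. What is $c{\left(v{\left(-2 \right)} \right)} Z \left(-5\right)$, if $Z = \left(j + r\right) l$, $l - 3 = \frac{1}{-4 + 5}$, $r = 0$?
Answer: $0$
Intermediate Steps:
$l = 4$ ($l = 3 + \frac{1}{-4 + 5} = 3 + 1^{-1} = 3 + 1 = 4$)
$j = 0$ ($j = 0 \left(-3\right) = 0$)
$Z = 0$ ($Z = \left(0 + 0\right) 4 = 0 \cdot 4 = 0$)
$c{\left(v{\left(-2 \right)} \right)} Z \left(-5\right) = \left(-2\right) 0 \left(-5\right) = 0 \left(-5\right) = 0$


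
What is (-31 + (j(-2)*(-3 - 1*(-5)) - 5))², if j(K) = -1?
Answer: 1444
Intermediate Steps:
(-31 + (j(-2)*(-3 - 1*(-5)) - 5))² = (-31 + (-(-3 - 1*(-5)) - 5))² = (-31 + (-(-3 + 5) - 5))² = (-31 + (-1*2 - 5))² = (-31 + (-2 - 5))² = (-31 - 7)² = (-38)² = 1444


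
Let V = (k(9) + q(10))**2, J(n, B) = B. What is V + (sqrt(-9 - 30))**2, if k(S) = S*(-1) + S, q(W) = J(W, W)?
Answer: 61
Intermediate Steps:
q(W) = W
k(S) = 0 (k(S) = -S + S = 0)
V = 100 (V = (0 + 10)**2 = 10**2 = 100)
V + (sqrt(-9 - 30))**2 = 100 + (sqrt(-9 - 30))**2 = 100 + (sqrt(-39))**2 = 100 + (I*sqrt(39))**2 = 100 - 39 = 61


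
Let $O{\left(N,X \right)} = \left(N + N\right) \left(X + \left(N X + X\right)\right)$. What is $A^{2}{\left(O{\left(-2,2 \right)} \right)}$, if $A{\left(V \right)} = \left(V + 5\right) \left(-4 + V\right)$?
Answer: $400$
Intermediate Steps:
$O{\left(N,X \right)} = 2 N \left(2 X + N X\right)$ ($O{\left(N,X \right)} = 2 N \left(X + \left(X + N X\right)\right) = 2 N \left(2 X + N X\right)$)
$A{\left(V \right)} = \left(-4 + V\right) \left(5 + V\right)$ ($A{\left(V \right)} = \left(5 + V\right) \left(-4 + V\right) = \left(-4 + V\right) \left(5 + V\right)$)
$A^{2}{\left(O{\left(-2,2 \right)} \right)} = \left(-20 + 2 \left(-2\right) 2 \left(2 - 2\right) + \left(2 \left(-2\right) 2 \left(2 - 2\right)\right)^{2}\right)^{2} = \left(-20 + 2 \left(-2\right) 2 \cdot 0 + \left(2 \left(-2\right) 2 \cdot 0\right)^{2}\right)^{2} = \left(-20 + 0 + 0^{2}\right)^{2} = \left(-20 + 0 + 0\right)^{2} = \left(-20\right)^{2} = 400$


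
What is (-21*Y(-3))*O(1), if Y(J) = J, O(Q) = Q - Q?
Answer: 0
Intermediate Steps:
O(Q) = 0
(-21*Y(-3))*O(1) = -21*(-3)*0 = 63*0 = 0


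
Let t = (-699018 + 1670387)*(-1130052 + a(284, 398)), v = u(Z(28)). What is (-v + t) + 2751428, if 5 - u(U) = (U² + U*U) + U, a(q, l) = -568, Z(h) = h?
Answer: -1098246465761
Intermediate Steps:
u(U) = 5 - U - 2*U² (u(U) = 5 - ((U² + U*U) + U) = 5 - ((U² + U²) + U) = 5 - (2*U² + U) = 5 - (U + 2*U²) = 5 + (-U - 2*U²) = 5 - U - 2*U²)
v = -1591 (v = 5 - 1*28 - 2*28² = 5 - 28 - 2*784 = 5 - 28 - 1568 = -1591)
t = -1098249218780 (t = (-699018 + 1670387)*(-1130052 - 568) = 971369*(-1130620) = -1098249218780)
(-v + t) + 2751428 = (-1*(-1591) - 1098249218780) + 2751428 = (1591 - 1098249218780) + 2751428 = -1098249217189 + 2751428 = -1098246465761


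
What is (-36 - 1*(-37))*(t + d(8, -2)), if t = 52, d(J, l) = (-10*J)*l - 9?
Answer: 203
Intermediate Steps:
d(J, l) = -9 - 10*J*l (d(J, l) = -10*J*l - 9 = -9 - 10*J*l)
(-36 - 1*(-37))*(t + d(8, -2)) = (-36 - 1*(-37))*(52 + (-9 - 10*8*(-2))) = (-36 + 37)*(52 + (-9 + 160)) = 1*(52 + 151) = 1*203 = 203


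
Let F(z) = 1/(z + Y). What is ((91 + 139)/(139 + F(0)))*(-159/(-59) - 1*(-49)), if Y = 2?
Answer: 1403000/16461 ≈ 85.232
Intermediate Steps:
F(z) = 1/(2 + z) (F(z) = 1/(z + 2) = 1/(2 + z))
((91 + 139)/(139 + F(0)))*(-159/(-59) - 1*(-49)) = ((91 + 139)/(139 + 1/(2 + 0)))*(-159/(-59) - 1*(-49)) = (230/(139 + 1/2))*(-159*(-1/59) + 49) = (230/(139 + ½))*(159/59 + 49) = (230/(279/2))*(3050/59) = (230*(2/279))*(3050/59) = (460/279)*(3050/59) = 1403000/16461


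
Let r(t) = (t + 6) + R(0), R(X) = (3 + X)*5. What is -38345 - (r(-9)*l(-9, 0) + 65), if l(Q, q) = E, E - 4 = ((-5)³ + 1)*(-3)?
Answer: -42922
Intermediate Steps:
R(X) = 15 + 5*X
r(t) = 21 + t (r(t) = (t + 6) + (15 + 5*0) = (6 + t) + (15 + 0) = (6 + t) + 15 = 21 + t)
E = 376 (E = 4 + ((-5)³ + 1)*(-3) = 4 + (-125 + 1)*(-3) = 4 - 124*(-3) = 4 + 372 = 376)
l(Q, q) = 376
-38345 - (r(-9)*l(-9, 0) + 65) = -38345 - ((21 - 9)*376 + 65) = -38345 - (12*376 + 65) = -38345 - (4512 + 65) = -38345 - 1*4577 = -38345 - 4577 = -42922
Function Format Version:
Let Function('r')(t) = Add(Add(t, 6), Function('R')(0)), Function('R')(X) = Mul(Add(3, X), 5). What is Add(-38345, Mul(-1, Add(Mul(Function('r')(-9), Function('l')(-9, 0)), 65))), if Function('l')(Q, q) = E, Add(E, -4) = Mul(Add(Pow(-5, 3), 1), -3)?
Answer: -42922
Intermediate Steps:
Function('R')(X) = Add(15, Mul(5, X))
Function('r')(t) = Add(21, t) (Function('r')(t) = Add(Add(t, 6), Add(15, Mul(5, 0))) = Add(Add(6, t), Add(15, 0)) = Add(Add(6, t), 15) = Add(21, t))
E = 376 (E = Add(4, Mul(Add(Pow(-5, 3), 1), -3)) = Add(4, Mul(Add(-125, 1), -3)) = Add(4, Mul(-124, -3)) = Add(4, 372) = 376)
Function('l')(Q, q) = 376
Add(-38345, Mul(-1, Add(Mul(Function('r')(-9), Function('l')(-9, 0)), 65))) = Add(-38345, Mul(-1, Add(Mul(Add(21, -9), 376), 65))) = Add(-38345, Mul(-1, Add(Mul(12, 376), 65))) = Add(-38345, Mul(-1, Add(4512, 65))) = Add(-38345, Mul(-1, 4577)) = Add(-38345, -4577) = -42922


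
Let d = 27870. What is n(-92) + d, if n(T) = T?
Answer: 27778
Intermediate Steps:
n(-92) + d = -92 + 27870 = 27778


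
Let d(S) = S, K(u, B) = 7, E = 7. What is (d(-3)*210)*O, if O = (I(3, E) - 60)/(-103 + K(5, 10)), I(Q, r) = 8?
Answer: -1365/4 ≈ -341.25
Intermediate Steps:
O = 13/24 (O = (8 - 60)/(-103 + 7) = -52/(-96) = -52*(-1/96) = 13/24 ≈ 0.54167)
(d(-3)*210)*O = -3*210*(13/24) = -630*13/24 = -1365/4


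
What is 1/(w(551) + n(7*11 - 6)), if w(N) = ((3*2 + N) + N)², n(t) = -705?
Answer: 1/1226959 ≈ 8.1502e-7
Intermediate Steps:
w(N) = (6 + 2*N)² (w(N) = ((6 + N) + N)² = (6 + 2*N)²)
1/(w(551) + n(7*11 - 6)) = 1/(4*(3 + 551)² - 705) = 1/(4*554² - 705) = 1/(4*306916 - 705) = 1/(1227664 - 705) = 1/1226959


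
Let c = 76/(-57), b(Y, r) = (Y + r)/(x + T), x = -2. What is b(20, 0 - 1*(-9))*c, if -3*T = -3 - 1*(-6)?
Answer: 116/9 ≈ 12.889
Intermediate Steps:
T = -1 (T = -(-3 - 1*(-6))/3 = -(-3 + 6)/3 = -1/3*3 = -1)
b(Y, r) = -Y/3 - r/3 (b(Y, r) = (Y + r)/(-2 - 1) = (Y + r)/(-3) = (Y + r)*(-1/3) = -Y/3 - r/3)
c = -4/3 (c = 76*(-1/57) = -4/3 ≈ -1.3333)
b(20, 0 - 1*(-9))*c = (-1/3*20 - (0 - 1*(-9))/3)*(-4/3) = (-20/3 - (0 + 9)/3)*(-4/3) = (-20/3 - 1/3*9)*(-4/3) = (-20/3 - 3)*(-4/3) = -29/3*(-4/3) = 116/9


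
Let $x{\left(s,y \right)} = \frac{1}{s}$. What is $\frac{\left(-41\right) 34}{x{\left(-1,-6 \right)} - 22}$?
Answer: $\frac{1394}{23} \approx 60.609$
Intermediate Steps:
$\frac{\left(-41\right) 34}{x{\left(-1,-6 \right)} - 22} = \frac{\left(-41\right) 34}{\frac{1}{-1} - 22} = - \frac{1394}{-1 - 22} = - \frac{1394}{-23} = \left(-1394\right) \left(- \frac{1}{23}\right) = \frac{1394}{23}$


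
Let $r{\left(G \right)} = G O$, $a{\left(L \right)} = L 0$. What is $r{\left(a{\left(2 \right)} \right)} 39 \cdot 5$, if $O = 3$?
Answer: $0$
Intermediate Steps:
$a{\left(L \right)} = 0$
$r{\left(G \right)} = 3 G$ ($r{\left(G \right)} = G 3 = 3 G$)
$r{\left(a{\left(2 \right)} \right)} 39 \cdot 5 = 3 \cdot 0 \cdot 39 \cdot 5 = 0 \cdot 39 \cdot 5 = 0 \cdot 5 = 0$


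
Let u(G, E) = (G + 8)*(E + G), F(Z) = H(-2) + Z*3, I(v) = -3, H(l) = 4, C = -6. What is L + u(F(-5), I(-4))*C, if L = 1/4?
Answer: -1007/4 ≈ -251.75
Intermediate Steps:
L = ¼ ≈ 0.25000
F(Z) = 4 + 3*Z (F(Z) = 4 + Z*3 = 4 + 3*Z)
u(G, E) = (8 + G)*(E + G)
L + u(F(-5), I(-4))*C = ¼ + ((4 + 3*(-5))² + 8*(-3) + 8*(4 + 3*(-5)) - 3*(4 + 3*(-5)))*(-6) = ¼ + ((4 - 15)² - 24 + 8*(4 - 15) - 3*(4 - 15))*(-6) = ¼ + ((-11)² - 24 + 8*(-11) - 3*(-11))*(-6) = ¼ + (121 - 24 - 88 + 33)*(-6) = ¼ + 42*(-6) = ¼ - 252 = -1007/4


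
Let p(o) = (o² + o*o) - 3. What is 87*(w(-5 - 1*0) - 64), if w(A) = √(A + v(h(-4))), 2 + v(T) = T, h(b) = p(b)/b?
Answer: -5568 + 87*I*√57/2 ≈ -5568.0 + 328.42*I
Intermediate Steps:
p(o) = -3 + 2*o² (p(o) = (o² + o²) - 3 = 2*o² - 3 = -3 + 2*o²)
h(b) = (-3 + 2*b²)/b
v(T) = -2 + T
w(A) = √(-37/4 + A) (w(A) = √(A + (-2 + (-3/(-4) + 2*(-4)))) = √(A + (-2 + (-3*(-¼) - 8))) = √(A + (-2 + (¾ - 8))) = √(A + (-2 - 29/4)) = √(A - 37/4) = √(-37/4 + A))
87*(w(-5 - 1*0) - 64) = 87*(√(-37 + 4*(-5 - 1*0))/2 - 64) = 87*(√(-37 + 4*(-5 + 0))/2 - 64) = 87*(√(-37 + 4*(-5))/2 - 64) = 87*(√(-37 - 20)/2 - 64) = 87*(√(-57)/2 - 64) = 87*((I*√57)/2 - 64) = 87*(I*√57/2 - 64) = 87*(-64 + I*√57/2) = -5568 + 87*I*√57/2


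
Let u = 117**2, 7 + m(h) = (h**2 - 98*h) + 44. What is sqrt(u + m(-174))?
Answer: 7*sqrt(1246) ≈ 247.09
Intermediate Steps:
m(h) = 37 + h**2 - 98*h (m(h) = -7 + ((h**2 - 98*h) + 44) = -7 + (44 + h**2 - 98*h) = 37 + h**2 - 98*h)
u = 13689
sqrt(u + m(-174)) = sqrt(13689 + (37 + (-174)**2 - 98*(-174))) = sqrt(13689 + (37 + 30276 + 17052)) = sqrt(13689 + 47365) = sqrt(61054) = 7*sqrt(1246)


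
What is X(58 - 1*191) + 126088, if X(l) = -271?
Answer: 125817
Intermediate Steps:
X(58 - 1*191) + 126088 = -271 + 126088 = 125817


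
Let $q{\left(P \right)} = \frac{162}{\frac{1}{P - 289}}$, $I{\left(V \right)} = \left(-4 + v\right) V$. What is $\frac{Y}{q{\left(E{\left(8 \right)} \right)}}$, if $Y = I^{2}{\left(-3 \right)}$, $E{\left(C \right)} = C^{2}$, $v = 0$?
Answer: $- \frac{8}{2025} \approx -0.0039506$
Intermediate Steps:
$I{\left(V \right)} = - 4 V$ ($I{\left(V \right)} = \left(-4 + 0\right) V = - 4 V$)
$q{\left(P \right)} = -46818 + 162 P$ ($q{\left(P \right)} = \frac{162}{\frac{1}{-289 + P}} = 162 \left(-289 + P\right) = -46818 + 162 P$)
$Y = 144$ ($Y = \left(\left(-4\right) \left(-3\right)\right)^{2} = 12^{2} = 144$)
$\frac{Y}{q{\left(E{\left(8 \right)} \right)}} = \frac{144}{-46818 + 162 \cdot 8^{2}} = \frac{144}{-46818 + 162 \cdot 64} = \frac{144}{-46818 + 10368} = \frac{144}{-36450} = 144 \left(- \frac{1}{36450}\right) = - \frac{8}{2025}$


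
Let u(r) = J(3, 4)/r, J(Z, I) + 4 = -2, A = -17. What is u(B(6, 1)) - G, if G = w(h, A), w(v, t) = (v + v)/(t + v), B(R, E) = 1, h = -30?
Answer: -342/47 ≈ -7.2766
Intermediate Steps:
J(Z, I) = -6 (J(Z, I) = -4 - 2 = -6)
w(v, t) = 2*v/(t + v) (w(v, t) = (2*v)/(t + v) = 2*v/(t + v))
G = 60/47 (G = 2*(-30)/(-17 - 30) = 2*(-30)/(-47) = 2*(-30)*(-1/47) = 60/47 ≈ 1.2766)
u(r) = -6/r
u(B(6, 1)) - G = -6/1 - 1*60/47 = -6*1 - 60/47 = -6 - 60/47 = -342/47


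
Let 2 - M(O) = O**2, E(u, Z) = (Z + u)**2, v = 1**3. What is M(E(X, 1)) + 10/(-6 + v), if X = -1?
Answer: 0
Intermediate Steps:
v = 1
M(O) = 2 - O**2
M(E(X, 1)) + 10/(-6 + v) = (2 - ((1 - 1)**2)**2) + 10/(-6 + 1) = (2 - (0**2)**2) + 10/(-5) = (2 - 1*0**2) + 10*(-1/5) = (2 - 1*0) - 2 = (2 + 0) - 2 = 2 - 2 = 0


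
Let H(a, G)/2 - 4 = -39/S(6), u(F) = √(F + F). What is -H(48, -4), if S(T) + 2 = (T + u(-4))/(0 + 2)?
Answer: 18 - 26*I*√2 ≈ 18.0 - 36.77*I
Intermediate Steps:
u(F) = √2*√F (u(F) = √(2*F) = √2*√F)
S(T) = -2 + T/2 + I*√2 (S(T) = -2 + (T + √2*√(-4))/(0 + 2) = -2 + (T + √2*(2*I))/2 = -2 + (T + 2*I*√2)*(½) = -2 + (T/2 + I*√2) = -2 + T/2 + I*√2)
H(a, G) = 8 - 78/(1 + I*√2) (H(a, G) = 8 + 2*(-39/(-2 + (½)*6 + I*√2)) = 8 + 2*(-39/(-2 + 3 + I*√2)) = 8 + 2*(-39/(1 + I*√2)) = 8 - 78/(1 + I*√2))
-H(48, -4) = -2*(4*√2 + 35*I)/(√2 - I)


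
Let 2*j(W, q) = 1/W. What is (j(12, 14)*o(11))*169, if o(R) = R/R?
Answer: 169/24 ≈ 7.0417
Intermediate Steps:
j(W, q) = 1/(2*W)
o(R) = 1
(j(12, 14)*o(11))*169 = (((½)/12)*1)*169 = (((½)*(1/12))*1)*169 = ((1/24)*1)*169 = (1/24)*169 = 169/24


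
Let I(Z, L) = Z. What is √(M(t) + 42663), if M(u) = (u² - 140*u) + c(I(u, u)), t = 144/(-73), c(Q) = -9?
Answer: √228795582/73 ≈ 207.21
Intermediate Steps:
t = -144/73 (t = 144*(-1/73) = -144/73 ≈ -1.9726)
M(u) = -9 + u² - 140*u (M(u) = (u² - 140*u) - 9 = -9 + u² - 140*u)
√(M(t) + 42663) = √((-9 + (-144/73)² - 140*(-144/73)) + 42663) = √((-9 + 20736/5329 + 20160/73) + 42663) = √(1444455/5329 + 42663) = √(228795582/5329) = √228795582/73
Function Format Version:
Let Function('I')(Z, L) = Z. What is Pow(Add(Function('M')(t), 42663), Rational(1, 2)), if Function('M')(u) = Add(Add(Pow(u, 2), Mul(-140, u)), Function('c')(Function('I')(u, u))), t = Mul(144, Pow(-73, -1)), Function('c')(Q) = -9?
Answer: Mul(Rational(1, 73), Pow(228795582, Rational(1, 2))) ≈ 207.21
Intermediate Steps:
t = Rational(-144, 73) (t = Mul(144, Rational(-1, 73)) = Rational(-144, 73) ≈ -1.9726)
Function('M')(u) = Add(-9, Pow(u, 2), Mul(-140, u)) (Function('M')(u) = Add(Add(Pow(u, 2), Mul(-140, u)), -9) = Add(-9, Pow(u, 2), Mul(-140, u)))
Pow(Add(Function('M')(t), 42663), Rational(1, 2)) = Pow(Add(Add(-9, Pow(Rational(-144, 73), 2), Mul(-140, Rational(-144, 73))), 42663), Rational(1, 2)) = Pow(Add(Add(-9, Rational(20736, 5329), Rational(20160, 73)), 42663), Rational(1, 2)) = Pow(Add(Rational(1444455, 5329), 42663), Rational(1, 2)) = Pow(Rational(228795582, 5329), Rational(1, 2)) = Mul(Rational(1, 73), Pow(228795582, Rational(1, 2)))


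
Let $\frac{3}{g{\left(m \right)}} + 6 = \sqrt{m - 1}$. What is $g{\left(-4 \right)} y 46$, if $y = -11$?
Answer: $\frac{9108}{41} + \frac{1518 i \sqrt{5}}{41} \approx 222.15 + 82.789 i$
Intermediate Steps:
$g{\left(m \right)} = \frac{3}{-6 + \sqrt{-1 + m}}$ ($g{\left(m \right)} = \frac{3}{-6 + \sqrt{m - 1}} = \frac{3}{-6 + \sqrt{-1 + m}}$)
$g{\left(-4 \right)} y 46 = \frac{3}{-6 + \sqrt{-1 - 4}} \left(-11\right) 46 = \frac{3}{-6 + \sqrt{-5}} \left(-11\right) 46 = \frac{3}{-6 + i \sqrt{5}} \left(-11\right) 46 = - \frac{33}{-6 + i \sqrt{5}} \cdot 46 = - \frac{1518}{-6 + i \sqrt{5}}$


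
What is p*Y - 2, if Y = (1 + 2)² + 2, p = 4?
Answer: 42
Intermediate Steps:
Y = 11 (Y = 3² + 2 = 9 + 2 = 11)
p*Y - 2 = 4*11 - 2 = 44 - 2 = 42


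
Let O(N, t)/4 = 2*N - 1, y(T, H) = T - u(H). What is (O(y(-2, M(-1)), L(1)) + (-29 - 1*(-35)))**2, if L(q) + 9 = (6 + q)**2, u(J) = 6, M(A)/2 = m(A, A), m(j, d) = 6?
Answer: 3844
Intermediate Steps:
M(A) = 12 (M(A) = 2*6 = 12)
y(T, H) = -6 + T (y(T, H) = T - 1*6 = T - 6 = -6 + T)
L(q) = -9 + (6 + q)**2
O(N, t) = -4 + 8*N (O(N, t) = 4*(2*N - 1) = 4*(-1 + 2*N) = -4 + 8*N)
(O(y(-2, M(-1)), L(1)) + (-29 - 1*(-35)))**2 = ((-4 + 8*(-6 - 2)) + (-29 - 1*(-35)))**2 = ((-4 + 8*(-8)) + (-29 + 35))**2 = ((-4 - 64) + 6)**2 = (-68 + 6)**2 = (-62)**2 = 3844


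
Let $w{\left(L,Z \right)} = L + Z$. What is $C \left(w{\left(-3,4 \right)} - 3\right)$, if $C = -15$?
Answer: $30$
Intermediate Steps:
$C \left(w{\left(-3,4 \right)} - 3\right) = - 15 \left(\left(-3 + 4\right) - 3\right) = - 15 \left(1 - 3\right) = \left(-15\right) \left(-2\right) = 30$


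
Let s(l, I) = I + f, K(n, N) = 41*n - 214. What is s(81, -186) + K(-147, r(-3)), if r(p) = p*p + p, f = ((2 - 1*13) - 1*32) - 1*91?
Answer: -6561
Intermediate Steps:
f = -134 (f = ((2 - 13) - 32) - 91 = (-11 - 32) - 91 = -43 - 91 = -134)
r(p) = p + p² (r(p) = p² + p = p + p²)
K(n, N) = -214 + 41*n
s(l, I) = -134 + I (s(l, I) = I - 134 = -134 + I)
s(81, -186) + K(-147, r(-3)) = (-134 - 186) + (-214 + 41*(-147)) = -320 + (-214 - 6027) = -320 - 6241 = -6561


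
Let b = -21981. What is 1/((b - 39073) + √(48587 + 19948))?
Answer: -61054/3727522381 - 3*√7615/3727522381 ≈ -1.6449e-5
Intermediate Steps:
1/((b - 39073) + √(48587 + 19948)) = 1/((-21981 - 39073) + √(48587 + 19948)) = 1/(-61054 + √68535) = 1/(-61054 + 3*√7615)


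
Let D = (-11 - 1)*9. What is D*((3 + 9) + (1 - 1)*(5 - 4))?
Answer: -1296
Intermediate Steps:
D = -108 (D = -12*9 = -108)
D*((3 + 9) + (1 - 1)*(5 - 4)) = -108*((3 + 9) + (1 - 1)*(5 - 4)) = -108*(12 + 0*1) = -108*(12 + 0) = -108*12 = -1296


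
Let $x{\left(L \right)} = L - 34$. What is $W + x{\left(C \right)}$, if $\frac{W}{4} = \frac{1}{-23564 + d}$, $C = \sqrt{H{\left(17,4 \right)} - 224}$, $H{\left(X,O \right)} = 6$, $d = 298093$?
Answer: $- \frac{9333982}{274529} + i \sqrt{218} \approx -34.0 + 14.765 i$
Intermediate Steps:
$C = i \sqrt{218}$ ($C = \sqrt{6 - 224} = \sqrt{-218} = i \sqrt{218} \approx 14.765 i$)
$x{\left(L \right)} = -34 + L$
$W = \frac{4}{274529}$ ($W = \frac{4}{-23564 + 298093} = \frac{4}{274529} \approx 1.457 \cdot 10^{-5}$)
$W + x{\left(C \right)} = \frac{4}{274529} - \left(34 - i \sqrt{218}\right) = - \frac{9333982}{274529} + i \sqrt{218}$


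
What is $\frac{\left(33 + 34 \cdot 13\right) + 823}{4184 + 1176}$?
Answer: $\frac{649}{2680} \approx 0.24216$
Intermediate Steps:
$\frac{\left(33 + 34 \cdot 13\right) + 823}{4184 + 1176} = \frac{\left(33 + 442\right) + 823}{5360} = \left(475 + 823\right) \frac{1}{5360} = 1298 \cdot \frac{1}{5360} = \frac{649}{2680}$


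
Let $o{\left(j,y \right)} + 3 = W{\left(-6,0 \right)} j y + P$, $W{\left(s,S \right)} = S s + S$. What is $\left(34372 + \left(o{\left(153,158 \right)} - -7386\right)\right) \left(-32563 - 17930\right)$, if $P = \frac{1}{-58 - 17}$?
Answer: $- \frac{52708363544}{25} \approx -2.1083 \cdot 10^{9}$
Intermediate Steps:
$W{\left(s,S \right)} = S + S s$
$P = - \frac{1}{75}$ ($P = \frac{1}{-75} = - \frac{1}{75} \approx -0.013333$)
$o{\left(j,y \right)} = - \frac{226}{75}$ ($o{\left(j,y \right)} = -3 + \left(0 \left(1 - 6\right) j y - \frac{1}{75}\right) = -3 + \left(0 \left(-5\right) j y - \frac{1}{75}\right) = -3 + \left(0 j y - \frac{1}{75}\right) = -3 - \left(\frac{1}{75} + 0 y\right) = -3 + \left(0 - \frac{1}{75}\right) = -3 - \frac{1}{75} = - \frac{226}{75}$)
$\left(34372 + \left(o{\left(153,158 \right)} - -7386\right)\right) \left(-32563 - 17930\right) = \left(34372 - - \frac{553724}{75}\right) \left(-32563 - 17930\right) = \left(34372 + \left(- \frac{226}{75} + 7386\right)\right) \left(-50493\right) = \left(34372 + \frac{553724}{75}\right) \left(-50493\right) = \frac{3131624}{75} \left(-50493\right) = - \frac{52708363544}{25}$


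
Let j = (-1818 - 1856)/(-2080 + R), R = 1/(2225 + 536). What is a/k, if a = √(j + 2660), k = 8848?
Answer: √87786808765673466/50812993392 ≈ 0.0058310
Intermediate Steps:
R = 1/2761 ≈ 0.00036219
j = 10143914/5742879 (j = (-1818 - 1856)/(-2080 + 1/2761) = -3674/(-5742879/2761) = -3674*(-2761/5742879) = 10143914/5742879 ≈ 1.7663)
a = √87786808765673466/5742879 (a = √(10143914/5742879 + 2660) = √(15286202054/5742879) = √87786808765673466/5742879 ≈ 51.592)
a/k = (√87786808765673466/5742879)/8848 = (√87786808765673466/5742879)*(1/8848) = √87786808765673466/50812993392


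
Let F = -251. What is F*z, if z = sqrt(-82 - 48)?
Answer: -251*I*sqrt(130) ≈ -2861.8*I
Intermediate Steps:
z = I*sqrt(130) (z = sqrt(-130) = I*sqrt(130) ≈ 11.402*I)
F*z = -251*I*sqrt(130)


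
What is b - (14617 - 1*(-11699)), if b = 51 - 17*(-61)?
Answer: -25228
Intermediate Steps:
b = 1088 (b = 51 + 1037 = 1088)
b - (14617 - 1*(-11699)) = 1088 - (14617 - 1*(-11699)) = 1088 - (14617 + 11699) = 1088 - 1*26316 = 1088 - 26316 = -25228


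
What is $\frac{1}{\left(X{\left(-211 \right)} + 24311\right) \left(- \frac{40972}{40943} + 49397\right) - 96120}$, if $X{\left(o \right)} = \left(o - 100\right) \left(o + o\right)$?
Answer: $\frac{40943}{314589624884487} \approx 1.3015 \cdot 10^{-10}$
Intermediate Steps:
$X{\left(o \right)} = 2 o \left(-100 + o\right)$ ($X{\left(o \right)} = \left(-100 + o\right) 2 o = 2 o \left(-100 + o\right)$)
$\frac{1}{\left(X{\left(-211 \right)} + 24311\right) \left(- \frac{40972}{40943} + 49397\right) - 96120} = \frac{1}{\left(2 \left(-211\right) \left(-100 - 211\right) + 24311\right) \left(- \frac{40972}{40943} + 49397\right) - 96120} = \frac{1}{\left(2 \left(-211\right) \left(-311\right) + 24311\right) \left(\left(-40972\right) \frac{1}{40943} + 49397\right) - 96120} = \frac{1}{\left(131242 + 24311\right) \left(- \frac{40972}{40943} + 49397\right) - 96120} = \frac{1}{155553 \cdot \frac{2022420399}{40943} - 96120} = \frac{1}{\frac{314593560325647}{40943} - 96120} = \frac{1}{\frac{314589624884487}{40943}} = \frac{40943}{314589624884487}$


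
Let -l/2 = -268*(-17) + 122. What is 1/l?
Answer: -1/9356 ≈ -0.00010688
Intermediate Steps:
l = -9356 (l = -2*(-268*(-17) + 122) = -2*(4556 + 122) = -2*4678 = -9356)
1/l = 1/(-9356) = -1/9356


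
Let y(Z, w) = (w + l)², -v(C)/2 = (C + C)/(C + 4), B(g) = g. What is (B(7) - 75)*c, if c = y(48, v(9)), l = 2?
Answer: -6800/169 ≈ -40.237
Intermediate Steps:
v(C) = -4*C/(4 + C) (v(C) = -2*(C + C)/(C + 4) = -2*2*C/(4 + C) = -4*C/(4 + C))
y(Z, w) = (2 + w)² (y(Z, w) = (w + 2)² = (2 + w)²)
c = 100/169 (c = (2 - 4*9/(4 + 9))² = (2 - 4*9/13)² = (2 - 4*9*1/13)² = (2 - 36/13)² = (-10/13)² = 100/169 ≈ 0.59172)
(B(7) - 75)*c = (7 - 75)*(100/169) = -68*100/169 = -6800/169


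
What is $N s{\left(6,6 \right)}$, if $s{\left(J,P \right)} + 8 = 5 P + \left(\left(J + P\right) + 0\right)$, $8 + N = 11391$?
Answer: $387022$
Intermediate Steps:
$N = 11383$ ($N = -8 + 11391 = 11383$)
$s{\left(J,P \right)} = -8 + J + 6 P$ ($s{\left(J,P \right)} = -8 + \left(5 P + \left(\left(J + P\right) + 0\right)\right) = -8 + \left(5 P + \left(J + P\right)\right) = -8 + \left(J + 6 P\right) = -8 + J + 6 P$)
$N s{\left(6,6 \right)} = 11383 \left(-8 + 6 + 6 \cdot 6\right) = 11383 \left(-8 + 6 + 36\right) = 11383 \cdot 34 = 387022$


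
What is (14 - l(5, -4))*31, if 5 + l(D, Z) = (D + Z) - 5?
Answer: 713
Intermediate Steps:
l(D, Z) = -10 + D + Z (l(D, Z) = -5 + ((D + Z) - 5) = -5 + (-5 + D + Z) = -10 + D + Z)
(14 - l(5, -4))*31 = (14 - (-10 + 5 - 4))*31 = (14 - 1*(-9))*31 = (14 + 9)*31 = 23*31 = 713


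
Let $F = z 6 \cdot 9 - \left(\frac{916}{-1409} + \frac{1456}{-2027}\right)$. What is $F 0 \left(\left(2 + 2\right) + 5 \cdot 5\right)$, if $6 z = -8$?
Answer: $0$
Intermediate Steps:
$z = - \frac{4}{3}$ ($z = \frac{1}{6} \left(-8\right) = - \frac{4}{3} \approx -1.3333$)
$F = - \frac{201726860}{2856043}$ ($F = \left(- \frac{4}{3}\right) 6 \cdot 9 - \left(\frac{916}{-1409} + \frac{1456}{-2027}\right) = \left(-8\right) 9 - \left(916 \left(- \frac{1}{1409}\right) + 1456 \left(- \frac{1}{2027}\right)\right) = -72 - \left(- \frac{916}{1409} - \frac{1456}{2027}\right) = -72 - - \frac{3908236}{2856043} = -72 + \frac{3908236}{2856043} = - \frac{201726860}{2856043} \approx -70.632$)
$F 0 \left(\left(2 + 2\right) + 5 \cdot 5\right) = - \frac{201726860 \cdot 0 \left(\left(2 + 2\right) + 5 \cdot 5\right)}{2856043} = - \frac{201726860 \cdot 0 \left(4 + 25\right)}{2856043} = - \frac{201726860 \cdot 0 \cdot 29}{2856043} = \left(- \frac{201726860}{2856043}\right) 0 = 0$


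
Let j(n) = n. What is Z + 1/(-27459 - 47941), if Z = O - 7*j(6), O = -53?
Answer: -7163001/75400 ≈ -95.000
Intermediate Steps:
Z = -95 (Z = -53 - 7*6 = -53 - 42 = -95)
Z + 1/(-27459 - 47941) = -95 + 1/(-27459 - 47941) = -95 + 1/(-75400) = -95 - 1/75400 = -7163001/75400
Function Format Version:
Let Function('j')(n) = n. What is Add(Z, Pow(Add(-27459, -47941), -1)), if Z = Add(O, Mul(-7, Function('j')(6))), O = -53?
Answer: Rational(-7163001, 75400) ≈ -95.000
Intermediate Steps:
Z = -95 (Z = Add(-53, Mul(-7, 6)) = Add(-53, -42) = -95)
Add(Z, Pow(Add(-27459, -47941), -1)) = Add(-95, Pow(Add(-27459, -47941), -1)) = Add(-95, Pow(-75400, -1)) = Add(-95, Rational(-1, 75400)) = Rational(-7163001, 75400)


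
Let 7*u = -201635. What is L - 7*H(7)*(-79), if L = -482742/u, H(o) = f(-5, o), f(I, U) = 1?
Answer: 16411907/28805 ≈ 569.76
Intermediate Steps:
u = -28805 (u = (1/7)*(-201635) = -28805)
H(o) = 1
L = 482742/28805 (L = -482742/(-28805) = -482742*(-1/28805) = 482742/28805 ≈ 16.759)
L - 7*H(7)*(-79) = 482742/28805 - 7*1*(-79) = 482742/28805 - 7*(-79) = 482742/28805 + 553 = 16411907/28805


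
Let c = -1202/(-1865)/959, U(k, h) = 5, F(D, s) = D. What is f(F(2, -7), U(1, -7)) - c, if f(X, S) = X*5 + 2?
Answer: 21461218/1788535 ≈ 11.999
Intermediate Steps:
f(X, S) = 2 + 5*X (f(X, S) = 5*X + 2 = 2 + 5*X)
c = 1202/1788535 (c = -1202*(-1/1865)*(1/959) = (1202/1865)*(1/959) = 1202/1788535 ≈ 0.00067206)
f(F(2, -7), U(1, -7)) - c = (2 + 5*2) - 1*1202/1788535 = (2 + 10) - 1202/1788535 = 12 - 1202/1788535 = 21461218/1788535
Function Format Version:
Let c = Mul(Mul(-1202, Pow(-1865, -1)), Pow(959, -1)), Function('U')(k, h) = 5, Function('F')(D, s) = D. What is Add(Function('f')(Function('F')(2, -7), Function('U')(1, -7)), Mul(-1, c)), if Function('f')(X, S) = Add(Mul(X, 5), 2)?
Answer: Rational(21461218, 1788535) ≈ 11.999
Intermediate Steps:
Function('f')(X, S) = Add(2, Mul(5, X)) (Function('f')(X, S) = Add(Mul(5, X), 2) = Add(2, Mul(5, X)))
c = Rational(1202, 1788535) (c = Mul(Mul(-1202, Rational(-1, 1865)), Rational(1, 959)) = Mul(Rational(1202, 1865), Rational(1, 959)) = Rational(1202, 1788535) ≈ 0.00067206)
Add(Function('f')(Function('F')(2, -7), Function('U')(1, -7)), Mul(-1, c)) = Add(Add(2, Mul(5, 2)), Mul(-1, Rational(1202, 1788535))) = Add(Add(2, 10), Rational(-1202, 1788535)) = Add(12, Rational(-1202, 1788535)) = Rational(21461218, 1788535)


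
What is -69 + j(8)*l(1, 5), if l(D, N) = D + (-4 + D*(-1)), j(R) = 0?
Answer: -69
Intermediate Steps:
l(D, N) = -4 (l(D, N) = D + (-4 - D) = -4)
-69 + j(8)*l(1, 5) = -69 + 0*(-4) = -69 + 0 = -69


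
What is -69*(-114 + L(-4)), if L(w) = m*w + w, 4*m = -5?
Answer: 7797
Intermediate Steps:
m = -5/4 (m = (¼)*(-5) = -5/4 ≈ -1.2500)
L(w) = -w/4 (L(w) = -5*w/4 + w = -w/4)
-69*(-114 + L(-4)) = -69*(-114 - ¼*(-4)) = -69*(-114 + 1) = -69*(-113) = 7797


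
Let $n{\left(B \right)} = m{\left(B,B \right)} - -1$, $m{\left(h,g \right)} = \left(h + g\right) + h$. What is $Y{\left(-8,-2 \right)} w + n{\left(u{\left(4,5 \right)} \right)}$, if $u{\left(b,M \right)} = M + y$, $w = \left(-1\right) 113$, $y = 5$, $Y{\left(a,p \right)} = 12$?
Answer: $-1325$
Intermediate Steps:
$m{\left(h,g \right)} = g + 2 h$ ($m{\left(h,g \right)} = \left(g + h\right) + h = g + 2 h$)
$w = -113$
$u{\left(b,M \right)} = 5 + M$ ($u{\left(b,M \right)} = M + 5 = 5 + M$)
$n{\left(B \right)} = 1 + 3 B$ ($n{\left(B \right)} = \left(B + 2 B\right) - -1 = 3 B + 1 = 1 + 3 B$)
$Y{\left(-8,-2 \right)} w + n{\left(u{\left(4,5 \right)} \right)} = 12 \left(-113\right) + \left(1 + 3 \left(5 + 5\right)\right) = -1356 + \left(1 + 3 \cdot 10\right) = -1356 + \left(1 + 30\right) = -1356 + 31 = -1325$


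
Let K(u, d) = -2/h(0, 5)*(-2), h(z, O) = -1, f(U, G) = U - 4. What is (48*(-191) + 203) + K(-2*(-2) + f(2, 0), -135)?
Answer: -8969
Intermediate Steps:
f(U, G) = -4 + U
K(u, d) = -4 (K(u, d) = -2/(-1)*(-2) = -2*(-1)*(-2) = 2*(-2) = -4)
(48*(-191) + 203) + K(-2*(-2) + f(2, 0), -135) = (48*(-191) + 203) - 4 = (-9168 + 203) - 4 = -8965 - 4 = -8969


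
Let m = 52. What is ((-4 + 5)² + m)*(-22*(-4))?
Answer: 4664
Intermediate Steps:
((-4 + 5)² + m)*(-22*(-4)) = ((-4 + 5)² + 52)*(-22*(-4)) = (1² + 52)*88 = (1 + 52)*88 = 53*88 = 4664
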